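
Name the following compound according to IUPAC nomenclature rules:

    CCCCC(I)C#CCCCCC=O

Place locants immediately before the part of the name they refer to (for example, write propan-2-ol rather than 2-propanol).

8-iodododec-6-ynal

The longest carbon chain that includes the –CHO group and the multiple bond has 12 carbons, so the parent hydride is dodecane.
The principal characteristic group is an aldehyde (terminal –CHO), named with the suffix -al.
A C≡C triple bond in the chain gives the infix -yne-.
Choose the numbering such that the aldehyde carbon is C-1 by definition.
With this numbering: the triple bond between C-6 and C-7; an iodo group at C-8.
The name is 8-iodododec-6-ynal.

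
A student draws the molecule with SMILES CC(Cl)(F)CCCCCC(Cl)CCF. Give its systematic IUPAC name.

The longest carbon chain is 10 atoms: the parent is decane.
The numbering direction is chosen so that the substituent locant set {1,3,9,9} is lower than {2,2,8,10} at the first point of difference.
That gives chloro groups at C-3 and C-9; fluoro groups at C-1 and C-9.
The substituents are ordered alphabetically, ignoring any di-/tri- multipliers.
The name is 3,9-dichloro-1,9-difluorodecane.

3,9-dichloro-1,9-difluorodecane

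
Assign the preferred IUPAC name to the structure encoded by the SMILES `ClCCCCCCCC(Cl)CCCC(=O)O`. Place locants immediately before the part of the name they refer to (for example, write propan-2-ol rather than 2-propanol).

The longest carbon chain that includes the –COOH group has 12 carbons, so the parent hydride is dodecane.
The highest-priority functional group is a carboxylic acid (terminal –COOH), so the name ends in -oic acid.
The numbering direction is chosen so that the carboxylic acid carbon is C-1 by definition.
That gives chloro groups at C-5 and C-12.
Assembling the pieces gives 5,12-dichlorododecanoic acid.

5,12-dichlorododecanoic acid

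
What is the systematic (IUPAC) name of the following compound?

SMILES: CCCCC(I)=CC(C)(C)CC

The longest carbon chain that includes the multiple bond has 9 carbons, so the parent hydride is nonane.
There is one C=C double bond, indicated by the ending -ene.
Number the chain so that numbering from this end puts the double bond at C-4 rather than C-5.
With this numbering: the double bond between C-4 and C-5; an iodo group at C-5; two methyl groups at C-3.
Prefixes are listed alphabetically: iodo, methyl.
Assembling the pieces gives 5-iodo-3,3-dimethylnon-4-ene.

5-iodo-3,3-dimethylnon-4-ene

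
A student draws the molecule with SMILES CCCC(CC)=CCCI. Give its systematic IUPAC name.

4-ethyl-1-iodohept-3-ene

The longest carbon chain that includes the multiple bond has 7 carbons, so the parent hydride is heptane.
The chain contains a C=C double bond, so the unsaturation ending is -ene.
Number the chain so that numbering from this end puts the double bond at C-3 rather than C-4.
With this numbering: the double bond between C-3 and C-4; an ethyl group at C-4; an iodo group at C-1.
The substituents are ordered alphabetically, ignoring any di-/tri- multipliers.
The name is 4-ethyl-1-iodohept-3-ene.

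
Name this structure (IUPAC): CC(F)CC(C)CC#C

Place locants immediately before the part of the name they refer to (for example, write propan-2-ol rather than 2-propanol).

Counting along the main chain through the multiple bond gives 7 carbons: the parent is heptane.
The chain contains a C≡C triple bond, so the unsaturation ending is -yne.
The numbering direction is chosen so that numbering from this end puts the triple bond at C-1 rather than C-6.
This places the triple bond between C-1 and C-2; a fluoro group at C-6; a methyl group at C-4.
The substituents are ordered alphabetically, ignoring any di-/tri- multipliers.
Putting it together: 6-fluoro-4-methylhept-1-yne.

6-fluoro-4-methylhept-1-yne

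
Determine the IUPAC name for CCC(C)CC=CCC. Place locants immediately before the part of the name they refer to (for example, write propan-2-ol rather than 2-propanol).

Counting along the main chain through the multiple bond gives 8 carbons: the parent is octane.
The chain contains a C=C double bond, so the unsaturation ending is -ene.
The numbering direction is chosen so that numbering from this end puts the double bond at C-3 rather than C-5.
That gives the double bond between C-3 and C-4; a methyl group at C-6.
Putting it together: 6-methyloct-3-ene.

6-methyloct-3-ene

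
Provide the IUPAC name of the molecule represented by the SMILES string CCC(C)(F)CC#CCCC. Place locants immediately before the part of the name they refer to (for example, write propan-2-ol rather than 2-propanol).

7-fluoro-7-methylnon-4-yne

Counting along the main chain through the multiple bond gives 9 carbons: the parent is nonane.
A C≡C triple bond in the chain gives the infix -yne-.
Number the chain so that numbering from this end puts the triple bond at C-4 rather than C-5.
That gives the triple bond between C-4 and C-5; a fluoro group at C-7; a methyl group at C-7.
Substituent prefixes are cited in alphabetical order (multiplying prefixes like di-/tri- are ignored for ordering).
The name is 7-fluoro-7-methylnon-4-yne.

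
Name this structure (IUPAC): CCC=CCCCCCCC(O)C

Counting along the main chain through the –OH group and the multiple bond gives 12 carbons: the parent is dodecane.
The highest-priority functional group is an alcohol (–OH), so the name ends in -ol.
A C=C double bond in the chain gives the infix -ene-.
Choose the numbering such that numbering from this end puts the hydroxyl group at C-2 rather than C-11.
This places the hydroxyl at C-2; the double bond between C-9 and C-10.
Assembling the pieces gives dodec-9-en-2-ol.

dodec-9-en-2-ol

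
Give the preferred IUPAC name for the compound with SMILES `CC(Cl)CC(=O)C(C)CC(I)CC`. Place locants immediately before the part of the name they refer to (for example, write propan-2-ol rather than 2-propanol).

2-chloro-7-iodo-5-methylnonan-4-one

The longest chain bearing the carbonyl is 9 carbons long (nonane).
The principal characteristic group is a ketone (C=O on an internal carbon), named with the suffix -one.
Choose the numbering such that numbering from this end puts the carbonyl group at C-4 rather than C-6.
With this numbering: the carbonyl at C-4; a chloro group at C-2; an iodo group at C-7; a methyl group at C-5.
Prefixes are listed alphabetically: chloro, iodo, methyl.
Putting it together: 2-chloro-7-iodo-5-methylnonan-4-one.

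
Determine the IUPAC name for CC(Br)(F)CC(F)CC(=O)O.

5-bromo-3,5-difluorohexanoic acid

The longest carbon chain that includes the –COOH group has 6 carbons, so the parent hydride is hexane.
The principal characteristic group is a carboxylic acid (terminal –COOH), named with the suffix -oic acid.
Number the chain so that the carboxylic acid carbon is C-1 by definition.
This places a bromo group at C-5; fluoro groups at C-3 and C-5.
Prefixes are listed alphabetically: bromo, fluoro.
Putting it together: 5-bromo-3,5-difluorohexanoic acid.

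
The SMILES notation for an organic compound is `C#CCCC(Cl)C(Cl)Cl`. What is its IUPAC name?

The longest carbon chain that includes the multiple bond has 6 carbons, so the parent hydride is hexane.
A C≡C triple bond in the chain gives the infix -yne-.
Number the chain so that numbering from this end puts the triple bond at C-1 rather than C-5.
That gives the triple bond between C-1 and C-2; chloro groups at C-5 and C-6 (×2).
Putting it together: 5,6,6-trichlorohex-1-yne.

5,6,6-trichlorohex-1-yne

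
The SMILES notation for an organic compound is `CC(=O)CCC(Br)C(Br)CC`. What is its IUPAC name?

The longest carbon chain that includes the carbonyl has 8 carbons, so the parent hydride is octane.
A ketone (C=O on an internal carbon) is the principal characteristic group, giving the suffix -one.
Choose the numbering such that numbering from this end puts the carbonyl group at C-2 rather than C-7.
With this numbering: the carbonyl at C-2; bromo groups at C-5 and C-6.
The name is 5,6-dibromooctan-2-one.

5,6-dibromooctan-2-one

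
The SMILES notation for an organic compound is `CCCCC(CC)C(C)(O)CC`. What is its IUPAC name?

4-ethyl-3-methyloctan-3-ol

Counting along the main chain through the –OH group gives 8 carbons: the parent is octane.
An alcohol (–OH) is the principal characteristic group, giving the suffix -ol.
The numbering direction is chosen so that numbering from this end puts the hydroxyl group at C-3 rather than C-6.
That gives the hydroxyl at C-3; an ethyl group at C-4; a methyl group at C-3.
Prefixes are listed alphabetically: ethyl, methyl.
The name is 4-ethyl-3-methyloctan-3-ol.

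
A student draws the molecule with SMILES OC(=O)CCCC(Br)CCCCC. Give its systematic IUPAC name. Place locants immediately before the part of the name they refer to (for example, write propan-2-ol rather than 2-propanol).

The longest chain bearing the –COOH group is 10 carbons long (decane).
The highest-priority functional group is a carboxylic acid (terminal –COOH), so the name ends in -oic acid.
Choose the numbering such that the carboxylic acid carbon is C-1 by definition.
This places a bromo group at C-5.
Assembling the pieces gives 5-bromodecanoic acid.

5-bromodecanoic acid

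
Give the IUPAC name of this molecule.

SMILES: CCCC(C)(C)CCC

The longest carbon chain is 7 atoms: the parent is heptane.
Both numbering directions give the same locant set; either may be used.
This places two methyl groups at C-4.
The name is 4,4-dimethylheptane.

4,4-dimethylheptane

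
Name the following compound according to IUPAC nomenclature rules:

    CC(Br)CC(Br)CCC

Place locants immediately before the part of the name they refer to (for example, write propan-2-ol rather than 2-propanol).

2,4-dibromoheptane

The parent chain contains 7 carbons (heptane).
Number the chain so that the substituent locant set {2,4} is lower than {4,6} at the first point of difference.
With this numbering: bromo groups at C-2 and C-4.
The name is 2,4-dibromoheptane.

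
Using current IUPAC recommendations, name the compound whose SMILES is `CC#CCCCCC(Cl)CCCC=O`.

5-chlorododec-10-ynal

The longest chain bearing the –CHO group and the multiple bond is 12 carbons long (dodecane).
The highest-priority functional group is an aldehyde (terminal –CHO), so the name ends in -al.
A C≡C triple bond in the chain gives the infix -yne-.
The numbering direction is chosen so that the aldehyde carbon is C-1 by definition.
With this numbering: the triple bond between C-10 and C-11; a chloro group at C-5.
The name is 5-chlorododec-10-ynal.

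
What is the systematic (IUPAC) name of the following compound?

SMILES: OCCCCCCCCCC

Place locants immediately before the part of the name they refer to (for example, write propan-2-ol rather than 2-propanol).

The longest carbon chain that includes the –OH group has 10 carbons, so the parent hydride is decane.
The highest-priority functional group is an alcohol (–OH), so the name ends in -ol.
The numbering direction is chosen so that numbering from this end puts the hydroxyl group at C-1 rather than C-10.
That gives the hydroxyl at C-1.
The name is decan-1-ol.

decan-1-ol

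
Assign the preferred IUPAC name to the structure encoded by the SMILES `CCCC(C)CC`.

3-methylhexane

The longest continuous carbon chain has 6 atoms, so the parent hydride is hexane.
Number the chain so that the substituent locant set {3} is lower than {4} at the first point of difference.
That gives a methyl group at C-3.
The name is 3-methylhexane.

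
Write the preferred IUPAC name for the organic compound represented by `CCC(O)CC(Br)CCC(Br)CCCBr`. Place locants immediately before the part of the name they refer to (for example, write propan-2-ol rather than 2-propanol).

5,8,11-tribromoundecan-3-ol

The longest carbon chain that includes the –OH group has 11 carbons, so the parent hydride is undecane.
The principal characteristic group is an alcohol (–OH), named with the suffix -ol.
Choose the numbering such that numbering from this end puts the hydroxyl group at C-3 rather than C-9.
This places the hydroxyl at C-3; bromo groups at C-5 and C-8 and C-11.
The name is 5,8,11-tribromoundecan-3-ol.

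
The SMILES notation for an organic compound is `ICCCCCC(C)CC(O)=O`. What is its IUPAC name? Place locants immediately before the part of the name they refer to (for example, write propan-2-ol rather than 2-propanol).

The longest carbon chain that includes the –COOH group has 8 carbons, so the parent hydride is octane.
A carboxylic acid (terminal –COOH) is the principal characteristic group, giving the suffix -oic acid.
The numbering direction is chosen so that the carboxylic acid carbon is C-1 by definition.
With this numbering: an iodo group at C-8; a methyl group at C-3.
Substituent prefixes are cited in alphabetical order (multiplying prefixes like di-/tri- are ignored for ordering).
Assembling the pieces gives 8-iodo-3-methyloctanoic acid.

8-iodo-3-methyloctanoic acid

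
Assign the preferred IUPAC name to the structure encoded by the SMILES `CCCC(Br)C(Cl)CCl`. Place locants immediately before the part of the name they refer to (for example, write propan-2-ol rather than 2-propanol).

The longest carbon chain is 6 atoms: the parent is hexane.
The numbering direction is chosen so that the substituent locant set {1,2,3} is lower than {4,5,6} at the first point of difference.
With this numbering: a bromo group at C-3; chloro groups at C-1 and C-2.
Prefixes are listed alphabetically: bromo, chloro.
Assembling the pieces gives 3-bromo-1,2-dichlorohexane.

3-bromo-1,2-dichlorohexane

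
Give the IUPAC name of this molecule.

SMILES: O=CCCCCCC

The longest carbon chain that includes the –CHO group has 7 carbons, so the parent hydride is heptane.
The highest-priority functional group is an aldehyde (terminal –CHO), so the name ends in -al.
Number the chain so that the aldehyde carbon is C-1 by definition.
Assembling the pieces gives heptanal.

heptanal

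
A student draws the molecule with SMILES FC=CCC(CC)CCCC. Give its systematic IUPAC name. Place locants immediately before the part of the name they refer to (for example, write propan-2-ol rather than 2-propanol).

4-ethyl-1-fluorooct-1-ene

The longest chain bearing the multiple bond is 8 carbons long (octane).
A C=C double bond in the chain gives the infix -ene-.
Choose the numbering such that numbering from this end puts the double bond at C-1 rather than C-7.
This places the double bond between C-1 and C-2; an ethyl group at C-4; a fluoro group at C-1.
The substituents are ordered alphabetically, ignoring any di-/tri- multipliers.
The name is 4-ethyl-1-fluorooct-1-ene.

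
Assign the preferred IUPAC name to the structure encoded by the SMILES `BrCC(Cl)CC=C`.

5-bromo-4-chloropent-1-ene

Counting along the main chain through the multiple bond gives 5 carbons: the parent is pentane.
There is one C=C double bond, indicated by the ending -ene.
Choose the numbering such that numbering from this end puts the double bond at C-1 rather than C-4.
That gives the double bond between C-1 and C-2; a bromo group at C-5; a chloro group at C-4.
Prefixes are listed alphabetically: bromo, chloro.
The name is 5-bromo-4-chloropent-1-ene.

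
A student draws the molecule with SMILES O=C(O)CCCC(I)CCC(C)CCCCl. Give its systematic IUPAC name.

11-chloro-5-iodo-8-methylundecanoic acid

Counting along the main chain through the –COOH group gives 11 carbons: the parent is undecane.
A carboxylic acid (terminal –COOH) is the principal characteristic group, giving the suffix -oic acid.
Choose the numbering such that the carboxylic acid carbon is C-1 by definition.
This places a chloro group at C-11; an iodo group at C-5; a methyl group at C-8.
The substituents are ordered alphabetically, ignoring any di-/tri- multipliers.
The name is 11-chloro-5-iodo-8-methylundecanoic acid.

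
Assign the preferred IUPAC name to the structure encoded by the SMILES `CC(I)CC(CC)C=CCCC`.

Counting along the main chain through the multiple bond gives 9 carbons: the parent is nonane.
The chain contains a C=C double bond, so the unsaturation ending is -ene.
Number the chain so that numbering from this end puts the double bond at C-4 rather than C-5.
This places the double bond between C-4 and C-5; an ethyl group at C-6; an iodo group at C-8.
Substituent prefixes are cited in alphabetical order (multiplying prefixes like di-/tri- are ignored for ordering).
Assembling the pieces gives 6-ethyl-8-iodonon-4-ene.

6-ethyl-8-iodonon-4-ene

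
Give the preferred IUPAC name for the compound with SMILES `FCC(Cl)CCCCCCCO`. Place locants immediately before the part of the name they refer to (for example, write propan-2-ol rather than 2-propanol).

8-chloro-9-fluorononan-1-ol

The longest carbon chain that includes the –OH group has 9 carbons, so the parent hydride is nonane.
The principal characteristic group is an alcohol (–OH), named with the suffix -ol.
The numbering direction is chosen so that numbering from this end puts the hydroxyl group at C-1 rather than C-9.
This places the hydroxyl at C-1; a chloro group at C-8; a fluoro group at C-9.
Prefixes are listed alphabetically: chloro, fluoro.
Assembling the pieces gives 8-chloro-9-fluorononan-1-ol.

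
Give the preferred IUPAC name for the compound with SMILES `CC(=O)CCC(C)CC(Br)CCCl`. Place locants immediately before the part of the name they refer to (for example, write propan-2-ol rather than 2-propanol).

7-bromo-9-chloro-5-methylnonan-2-one

The longest chain bearing the carbonyl is 9 carbons long (nonane).
A ketone (C=O on an internal carbon) is the principal characteristic group, giving the suffix -one.
Number the chain so that numbering from this end puts the carbonyl group at C-2 rather than C-8.
With this numbering: the carbonyl at C-2; a bromo group at C-7; a chloro group at C-9; a methyl group at C-5.
The substituents are ordered alphabetically, ignoring any di-/tri- multipliers.
Assembling the pieces gives 7-bromo-9-chloro-5-methylnonan-2-one.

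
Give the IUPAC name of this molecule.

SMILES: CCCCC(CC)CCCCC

5-ethyldecane

The longest carbon chain is 10 atoms: the parent is decane.
Choose the numbering such that the substituent locant set {5} is lower than {6} at the first point of difference.
With this numbering: an ethyl group at C-5.
Putting it together: 5-ethyldecane.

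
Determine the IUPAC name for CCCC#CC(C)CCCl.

Counting along the main chain through the multiple bond gives 8 carbons: the parent is octane.
There is one C≡C triple bond, indicated by the ending -yne.
The numbering direction is chosen so that the substituent locant set {1,3} is lower than {6,8} at the first point of difference.
That gives the triple bond between C-4 and C-5; a chloro group at C-1; a methyl group at C-3.
Substituent prefixes are cited in alphabetical order (multiplying prefixes like di-/tri- are ignored for ordering).
Assembling the pieces gives 1-chloro-3-methyloct-4-yne.

1-chloro-3-methyloct-4-yne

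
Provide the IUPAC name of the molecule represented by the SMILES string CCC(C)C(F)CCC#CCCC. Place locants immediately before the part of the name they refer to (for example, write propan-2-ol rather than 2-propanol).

8-fluoro-9-methylundec-4-yne

The longest carbon chain that includes the multiple bond has 11 carbons, so the parent hydride is undecane.
A C≡C triple bond in the chain gives the infix -yne-.
The numbering direction is chosen so that numbering from this end puts the triple bond at C-4 rather than C-7.
This places the triple bond between C-4 and C-5; a fluoro group at C-8; a methyl group at C-9.
Prefixes are listed alphabetically: fluoro, methyl.
Assembling the pieces gives 8-fluoro-9-methylundec-4-yne.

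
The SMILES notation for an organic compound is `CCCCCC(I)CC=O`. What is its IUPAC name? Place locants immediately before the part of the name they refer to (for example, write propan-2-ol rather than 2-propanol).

3-iodooctanal

The longest chain bearing the –CHO group is 8 carbons long (octane).
An aldehyde (terminal –CHO) is the principal characteristic group, giving the suffix -al.
Choose the numbering such that the aldehyde carbon is C-1 by definition.
With this numbering: an iodo group at C-3.
Assembling the pieces gives 3-iodooctanal.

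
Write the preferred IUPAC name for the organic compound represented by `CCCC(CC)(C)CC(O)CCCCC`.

The longest chain bearing the –OH group is 11 carbons long (undecane).
The principal characteristic group is an alcohol (–OH), named with the suffix -ol.
The numbering direction is chosen so that the substituent locant set {4,4} is lower than {8,8} at the first point of difference.
That gives the hydroxyl at C-6; an ethyl group at C-4; a methyl group at C-4.
Prefixes are listed alphabetically: ethyl, methyl.
Assembling the pieces gives 4-ethyl-4-methylundecan-6-ol.

4-ethyl-4-methylundecan-6-ol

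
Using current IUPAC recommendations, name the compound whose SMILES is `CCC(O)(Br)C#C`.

Counting along the main chain through the –OH group and the multiple bond gives 5 carbons: the parent is pentane.
The highest-priority functional group is an alcohol (–OH), so the name ends in -ol.
A C≡C triple bond in the chain gives the infix -yne-.
Number the chain so that numbering from this end puts the triple bond at C-1 rather than C-4.
With this numbering: the hydroxyl at C-3; the triple bond between C-1 and C-2; a bromo group at C-3.
The name is 3-bromopent-1-yn-3-ol.

3-bromopent-1-yn-3-ol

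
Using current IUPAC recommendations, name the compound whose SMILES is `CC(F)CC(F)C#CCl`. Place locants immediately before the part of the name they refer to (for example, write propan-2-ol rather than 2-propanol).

1-chloro-3,5-difluorohex-1-yne

The longest carbon chain that includes the multiple bond has 6 carbons, so the parent hydride is hexane.
There is one C≡C triple bond, indicated by the ending -yne.
Number the chain so that numbering from this end puts the triple bond at C-1 rather than C-5.
That gives the triple bond between C-1 and C-2; a chloro group at C-1; fluoro groups at C-3 and C-5.
The substituents are ordered alphabetically, ignoring any di-/tri- multipliers.
Assembling the pieces gives 1-chloro-3,5-difluorohex-1-yne.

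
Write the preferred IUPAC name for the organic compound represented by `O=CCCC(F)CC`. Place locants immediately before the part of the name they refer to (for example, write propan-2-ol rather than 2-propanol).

The longest carbon chain that includes the –CHO group has 6 carbons, so the parent hydride is hexane.
The highest-priority functional group is an aldehyde (terminal –CHO), so the name ends in -al.
Choose the numbering such that the aldehyde carbon is C-1 by definition.
That gives a fluoro group at C-4.
Putting it together: 4-fluorohexanal.

4-fluorohexanal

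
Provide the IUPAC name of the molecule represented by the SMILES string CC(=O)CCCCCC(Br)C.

8-bromononan-2-one

The longest chain bearing the carbonyl is 9 carbons long (nonane).
A ketone (C=O on an internal carbon) is the principal characteristic group, giving the suffix -one.
Number the chain so that numbering from this end puts the carbonyl group at C-2 rather than C-8.
That gives the carbonyl at C-2; a bromo group at C-8.
Putting it together: 8-bromononan-2-one.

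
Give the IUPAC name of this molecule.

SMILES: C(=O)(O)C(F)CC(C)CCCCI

2-fluoro-8-iodo-4-methyloctanoic acid

Counting along the main chain through the –COOH group gives 8 carbons: the parent is octane.
A carboxylic acid (terminal –COOH) is the principal characteristic group, giving the suffix -oic acid.
Number the chain so that the carboxylic acid carbon is C-1 by definition.
This places a fluoro group at C-2; an iodo group at C-8; a methyl group at C-4.
Substituent prefixes are cited in alphabetical order (multiplying prefixes like di-/tri- are ignored for ordering).
Putting it together: 2-fluoro-8-iodo-4-methyloctanoic acid.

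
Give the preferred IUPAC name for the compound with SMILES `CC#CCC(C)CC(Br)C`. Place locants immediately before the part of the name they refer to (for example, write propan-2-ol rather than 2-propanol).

7-bromo-5-methyloct-2-yne

The longest chain bearing the multiple bond is 8 carbons long (octane).
The chain contains a C≡C triple bond, so the unsaturation ending is -yne.
The numbering direction is chosen so that numbering from this end puts the triple bond at C-2 rather than C-6.
That gives the triple bond between C-2 and C-3; a bromo group at C-7; a methyl group at C-5.
Prefixes are listed alphabetically: bromo, methyl.
The name is 7-bromo-5-methyloct-2-yne.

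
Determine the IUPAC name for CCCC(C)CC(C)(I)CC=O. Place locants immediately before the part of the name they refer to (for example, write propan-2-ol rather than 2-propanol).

The longest carbon chain that includes the –CHO group has 8 carbons, so the parent hydride is octane.
The principal characteristic group is an aldehyde (terminal –CHO), named with the suffix -al.
The numbering direction is chosen so that the aldehyde carbon is C-1 by definition.
This places an iodo group at C-3; methyl groups at C-3 and C-5.
Substituent prefixes are cited in alphabetical order (multiplying prefixes like di-/tri- are ignored for ordering).
Assembling the pieces gives 3-iodo-3,5-dimethyloctanal.

3-iodo-3,5-dimethyloctanal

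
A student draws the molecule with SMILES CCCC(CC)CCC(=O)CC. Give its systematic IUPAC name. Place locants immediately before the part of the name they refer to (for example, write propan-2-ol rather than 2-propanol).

Counting along the main chain through the carbonyl gives 9 carbons: the parent is nonane.
A ketone (C=O on an internal carbon) is the principal characteristic group, giving the suffix -one.
Number the chain so that numbering from this end puts the carbonyl group at C-3 rather than C-7.
This places the carbonyl at C-3; an ethyl group at C-6.
The name is 6-ethylnonan-3-one.

6-ethylnonan-3-one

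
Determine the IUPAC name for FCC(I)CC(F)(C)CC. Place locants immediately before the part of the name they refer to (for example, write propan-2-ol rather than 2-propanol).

The longest continuous carbon chain has 6 atoms, so the parent hydride is hexane.
Choose the numbering such that the substituent locant set {1,2,4,4} is lower than {3,3,5,6} at the first point of difference.
This places fluoro groups at C-1 and C-4; an iodo group at C-2; a methyl group at C-4.
The substituents are ordered alphabetically, ignoring any di-/tri- multipliers.
The name is 1,4-difluoro-2-iodo-4-methylhexane.

1,4-difluoro-2-iodo-4-methylhexane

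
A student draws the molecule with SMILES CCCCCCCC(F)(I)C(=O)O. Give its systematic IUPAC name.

2-fluoro-2-iodononanoic acid

The longest chain bearing the –COOH group is 9 carbons long (nonane).
The principal characteristic group is a carboxylic acid (terminal –COOH), named with the suffix -oic acid.
The numbering direction is chosen so that the carboxylic acid carbon is C-1 by definition.
With this numbering: a fluoro group at C-2; an iodo group at C-2.
Prefixes are listed alphabetically: fluoro, iodo.
Putting it together: 2-fluoro-2-iodononanoic acid.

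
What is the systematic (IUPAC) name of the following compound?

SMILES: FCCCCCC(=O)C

7-fluoroheptan-2-one

The longest carbon chain that includes the carbonyl has 7 carbons, so the parent hydride is heptane.
A ketone (C=O on an internal carbon) is the principal characteristic group, giving the suffix -one.
The numbering direction is chosen so that numbering from this end puts the carbonyl group at C-2 rather than C-6.
That gives the carbonyl at C-2; a fluoro group at C-7.
Assembling the pieces gives 7-fluoroheptan-2-one.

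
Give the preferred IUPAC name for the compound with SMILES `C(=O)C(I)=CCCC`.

The longest carbon chain that includes the –CHO group and the multiple bond has 6 carbons, so the parent hydride is hexane.
The principal characteristic group is an aldehyde (terminal –CHO), named with the suffix -al.
There is one C=C double bond, indicated by the ending -ene.
Number the chain so that the aldehyde carbon is C-1 by definition.
With this numbering: the double bond between C-2 and C-3; an iodo group at C-2.
Putting it together: 2-iodohex-2-enal.

2-iodohex-2-enal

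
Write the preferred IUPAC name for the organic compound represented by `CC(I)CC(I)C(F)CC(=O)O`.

The longest chain bearing the –COOH group is 7 carbons long (heptane).
The highest-priority functional group is a carboxylic acid (terminal –COOH), so the name ends in -oic acid.
Choose the numbering such that the carboxylic acid carbon is C-1 by definition.
With this numbering: a fluoro group at C-3; iodo groups at C-4 and C-6.
The substituents are ordered alphabetically, ignoring any di-/tri- multipliers.
Putting it together: 3-fluoro-4,6-diiodoheptanoic acid.

3-fluoro-4,6-diiodoheptanoic acid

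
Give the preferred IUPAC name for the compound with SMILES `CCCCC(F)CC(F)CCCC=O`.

5,7-difluoroundecanal

The longest carbon chain that includes the –CHO group has 11 carbons, so the parent hydride is undecane.
The principal characteristic group is an aldehyde (terminal –CHO), named with the suffix -al.
Number the chain so that the aldehyde carbon is C-1 by definition.
That gives fluoro groups at C-5 and C-7.
Assembling the pieces gives 5,7-difluoroundecanal.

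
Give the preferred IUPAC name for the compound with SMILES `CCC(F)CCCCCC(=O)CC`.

9-fluoroundecan-3-one

Counting along the main chain through the carbonyl gives 11 carbons: the parent is undecane.
The principal characteristic group is a ketone (C=O on an internal carbon), named with the suffix -one.
Choose the numbering such that numbering from this end puts the carbonyl group at C-3 rather than C-9.
That gives the carbonyl at C-3; a fluoro group at C-9.
Putting it together: 9-fluoroundecan-3-one.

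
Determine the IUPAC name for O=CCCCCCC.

heptanal

The longest carbon chain that includes the –CHO group has 7 carbons, so the parent hydride is heptane.
An aldehyde (terminal –CHO) is the principal characteristic group, giving the suffix -al.
Number the chain so that the aldehyde carbon is C-1 by definition.
Assembling the pieces gives heptanal.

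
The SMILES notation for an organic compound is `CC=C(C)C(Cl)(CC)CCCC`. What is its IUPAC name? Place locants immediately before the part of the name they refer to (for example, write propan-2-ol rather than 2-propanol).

Counting along the main chain through the multiple bond gives 8 carbons: the parent is octane.
There is one C=C double bond, indicated by the ending -ene.
Choose the numbering such that numbering from this end puts the double bond at C-2 rather than C-6.
This places the double bond between C-2 and C-3; a chloro group at C-4; an ethyl group at C-4; a methyl group at C-3.
Substituent prefixes are cited in alphabetical order (multiplying prefixes like di-/tri- are ignored for ordering).
Assembling the pieces gives 4-chloro-4-ethyl-3-methyloct-2-ene.

4-chloro-4-ethyl-3-methyloct-2-ene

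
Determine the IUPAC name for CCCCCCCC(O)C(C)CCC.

4-methyldodecan-5-ol

The longest chain bearing the –OH group is 12 carbons long (dodecane).
The highest-priority functional group is an alcohol (–OH), so the name ends in -ol.
Choose the numbering such that numbering from this end puts the hydroxyl group at C-5 rather than C-8.
That gives the hydroxyl at C-5; a methyl group at C-4.
The name is 4-methyldodecan-5-ol.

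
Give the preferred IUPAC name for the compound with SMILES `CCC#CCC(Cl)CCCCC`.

The longest carbon chain that includes the multiple bond has 11 carbons, so the parent hydride is undecane.
A C≡C triple bond in the chain gives the infix -yne-.
The numbering direction is chosen so that numbering from this end puts the triple bond at C-3 rather than C-8.
With this numbering: the triple bond between C-3 and C-4; a chloro group at C-6.
The name is 6-chloroundec-3-yne.

6-chloroundec-3-yne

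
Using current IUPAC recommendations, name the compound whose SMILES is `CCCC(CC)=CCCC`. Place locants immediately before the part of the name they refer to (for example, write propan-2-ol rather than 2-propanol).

4-ethyloct-4-ene

The longest chain bearing the multiple bond is 8 carbons long (octane).
A C=C double bond in the chain gives the infix -ene-.
The numbering direction is chosen so that the substituent locant set {4} is lower than {5} at the first point of difference.
This places the double bond between C-4 and C-5; an ethyl group at C-4.
The name is 4-ethyloct-4-ene.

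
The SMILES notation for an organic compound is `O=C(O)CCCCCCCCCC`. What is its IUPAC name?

undecanoic acid

The longest carbon chain that includes the –COOH group has 11 carbons, so the parent hydride is undecane.
The highest-priority functional group is a carboxylic acid (terminal –COOH), so the name ends in -oic acid.
Number the chain so that the carboxylic acid carbon is C-1 by definition.
The name is undecanoic acid.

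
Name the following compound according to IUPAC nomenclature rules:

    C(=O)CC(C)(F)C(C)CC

3-fluoro-3,4-dimethylhexanal

Counting along the main chain through the –CHO group gives 6 carbons: the parent is hexane.
An aldehyde (terminal –CHO) is the principal characteristic group, giving the suffix -al.
The numbering direction is chosen so that the aldehyde carbon is C-1 by definition.
That gives a fluoro group at C-3; methyl groups at C-3 and C-4.
Substituent prefixes are cited in alphabetical order (multiplying prefixes like di-/tri- are ignored for ordering).
Assembling the pieces gives 3-fluoro-3,4-dimethylhexanal.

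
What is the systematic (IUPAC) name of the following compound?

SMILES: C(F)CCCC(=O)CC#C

8-fluorooct-1-yn-4-one

Counting along the main chain through the carbonyl and the multiple bond gives 8 carbons: the parent is octane.
A ketone (C=O on an internal carbon) is the principal characteristic group, giving the suffix -one.
The chain contains a C≡C triple bond, so the unsaturation ending is -yne.
Number the chain so that numbering from this end puts the carbonyl group at C-4 rather than C-5.
With this numbering: the carbonyl at C-4; the triple bond between C-1 and C-2; a fluoro group at C-8.
Putting it together: 8-fluorooct-1-yn-4-one.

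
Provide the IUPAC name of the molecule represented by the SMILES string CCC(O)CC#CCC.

The longest chain bearing the –OH group and the multiple bond is 8 carbons long (octane).
The principal characteristic group is an alcohol (–OH), named with the suffix -ol.
The chain contains a C≡C triple bond, so the unsaturation ending is -yne.
The numbering direction is chosen so that numbering from this end puts the hydroxyl group at C-3 rather than C-6.
That gives the hydroxyl at C-3; the triple bond between C-5 and C-6.
Putting it together: oct-5-yn-3-ol.

oct-5-yn-3-ol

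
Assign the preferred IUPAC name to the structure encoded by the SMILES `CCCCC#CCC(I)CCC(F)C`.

Counting along the main chain through the multiple bond gives 12 carbons: the parent is dodecane.
The chain contains a C≡C triple bond, so the unsaturation ending is -yne.
The numbering direction is chosen so that numbering from this end puts the triple bond at C-5 rather than C-7.
That gives the triple bond between C-5 and C-6; a fluoro group at C-11; an iodo group at C-8.
The substituents are ordered alphabetically, ignoring any di-/tri- multipliers.
Putting it together: 11-fluoro-8-iodododec-5-yne.

11-fluoro-8-iodododec-5-yne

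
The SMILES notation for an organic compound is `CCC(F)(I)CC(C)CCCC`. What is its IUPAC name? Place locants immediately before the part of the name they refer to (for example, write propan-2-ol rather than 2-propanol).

The longest carbon chain is 9 atoms: the parent is nonane.
Choose the numbering such that the substituent locant set {3,3,5} is lower than {5,7,7} at the first point of difference.
That gives a fluoro group at C-3; an iodo group at C-3; a methyl group at C-5.
Substituent prefixes are cited in alphabetical order (multiplying prefixes like di-/tri- are ignored for ordering).
Assembling the pieces gives 3-fluoro-3-iodo-5-methylnonane.

3-fluoro-3-iodo-5-methylnonane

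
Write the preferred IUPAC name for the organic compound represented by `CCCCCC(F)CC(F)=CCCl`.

1-chloro-3,5-difluorodec-2-ene

The longest chain bearing the multiple bond is 10 carbons long (decane).
A C=C double bond in the chain gives the infix -ene-.
Number the chain so that numbering from this end puts the double bond at C-2 rather than C-8.
This places the double bond between C-2 and C-3; a chloro group at C-1; fluoro groups at C-3 and C-5.
The substituents are ordered alphabetically, ignoring any di-/tri- multipliers.
Assembling the pieces gives 1-chloro-3,5-difluorodec-2-ene.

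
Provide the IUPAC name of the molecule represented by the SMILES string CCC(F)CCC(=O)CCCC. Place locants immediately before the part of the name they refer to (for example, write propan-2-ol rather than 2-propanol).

Counting along the main chain through the carbonyl gives 10 carbons: the parent is decane.
A ketone (C=O on an internal carbon) is the principal characteristic group, giving the suffix -one.
The numbering direction is chosen so that numbering from this end puts the carbonyl group at C-5 rather than C-6.
This places the carbonyl at C-5; a fluoro group at C-8.
The name is 8-fluorodecan-5-one.

8-fluorodecan-5-one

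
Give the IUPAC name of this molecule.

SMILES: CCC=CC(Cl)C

2-chlorohex-3-ene

The longest chain bearing the multiple bond is 6 carbons long (hexane).
There is one C=C double bond, indicated by the ending -ene.
The numbering direction is chosen so that the substituent locant set {2} is lower than {5} at the first point of difference.
This places the double bond between C-3 and C-4; a chloro group at C-2.
Putting it together: 2-chlorohex-3-ene.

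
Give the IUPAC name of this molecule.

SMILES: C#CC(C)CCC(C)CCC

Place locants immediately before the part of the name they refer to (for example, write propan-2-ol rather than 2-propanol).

3,6-dimethylnon-1-yne

The longest chain bearing the multiple bond is 9 carbons long (nonane).
There is one C≡C triple bond, indicated by the ending -yne.
The numbering direction is chosen so that numbering from this end puts the triple bond at C-1 rather than C-8.
That gives the triple bond between C-1 and C-2; methyl groups at C-3 and C-6.
The name is 3,6-dimethylnon-1-yne.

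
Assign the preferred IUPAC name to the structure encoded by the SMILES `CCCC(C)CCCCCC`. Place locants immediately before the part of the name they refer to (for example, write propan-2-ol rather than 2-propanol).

The longest carbon chain is 10 atoms: the parent is decane.
The numbering direction is chosen so that the substituent locant set {4} is lower than {7} at the first point of difference.
That gives a methyl group at C-4.
The name is 4-methyldecane.

4-methyldecane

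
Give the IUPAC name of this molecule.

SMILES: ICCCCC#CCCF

1-fluoro-8-iodooct-3-yne

The longest carbon chain that includes the multiple bond has 8 carbons, so the parent hydride is octane.
There is one C≡C triple bond, indicated by the ending -yne.
Choose the numbering such that numbering from this end puts the triple bond at C-3 rather than C-5.
This places the triple bond between C-3 and C-4; a fluoro group at C-1; an iodo group at C-8.
Substituent prefixes are cited in alphabetical order (multiplying prefixes like di-/tri- are ignored for ordering).
The name is 1-fluoro-8-iodooct-3-yne.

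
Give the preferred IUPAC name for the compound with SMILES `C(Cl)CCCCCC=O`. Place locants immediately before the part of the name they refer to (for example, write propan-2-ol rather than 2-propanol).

7-chloroheptanal

The longest chain bearing the –CHO group is 7 carbons long (heptane).
The highest-priority functional group is an aldehyde (terminal –CHO), so the name ends in -al.
Choose the numbering such that the aldehyde carbon is C-1 by definition.
This places a chloro group at C-7.
The name is 7-chloroheptanal.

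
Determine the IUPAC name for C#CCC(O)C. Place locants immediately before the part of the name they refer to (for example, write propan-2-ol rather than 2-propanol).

The longest chain bearing the –OH group and the multiple bond is 5 carbons long (pentane).
The principal characteristic group is an alcohol (–OH), named with the suffix -ol.
A C≡C triple bond in the chain gives the infix -yne-.
The numbering direction is chosen so that numbering from this end puts the hydroxyl group at C-2 rather than C-4.
With this numbering: the hydroxyl at C-2; the triple bond between C-4 and C-5.
Putting it together: pent-4-yn-2-ol.

pent-4-yn-2-ol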